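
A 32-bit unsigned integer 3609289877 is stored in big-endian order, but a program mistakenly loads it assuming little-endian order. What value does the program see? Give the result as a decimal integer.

3609289877 in 32-bit hexadecimal is 0xD7216495.
Stored big-endian, the bytes at ascending addresses are D7 21 64 95.
Read back as little-endian, the first byte is least significant, giving 0x956421D7.
0x956421D7 = 2506367447.

2506367447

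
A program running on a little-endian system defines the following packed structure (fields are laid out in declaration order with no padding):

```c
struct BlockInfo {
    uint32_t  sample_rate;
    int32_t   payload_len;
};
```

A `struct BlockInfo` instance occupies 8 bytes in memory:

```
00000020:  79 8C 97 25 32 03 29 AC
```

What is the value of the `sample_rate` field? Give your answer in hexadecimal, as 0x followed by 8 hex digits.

`sample_rate` is the first field, at byte offset 0, occupying 4 bytes.
Bytes at offsets 0..3: 79 8C 97 25.
Little-endian: lowest address holds the least-significant byte.
Reassemble most-significant byte first: 25 97 8C 79 → 0x25978C79.

0x25978C79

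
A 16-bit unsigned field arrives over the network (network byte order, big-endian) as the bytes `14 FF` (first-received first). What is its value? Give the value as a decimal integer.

5375

In big-endian order the high byte comes first in memory.
The bytes are already most-significant first: 0x14FF.
0x14FF = 5375.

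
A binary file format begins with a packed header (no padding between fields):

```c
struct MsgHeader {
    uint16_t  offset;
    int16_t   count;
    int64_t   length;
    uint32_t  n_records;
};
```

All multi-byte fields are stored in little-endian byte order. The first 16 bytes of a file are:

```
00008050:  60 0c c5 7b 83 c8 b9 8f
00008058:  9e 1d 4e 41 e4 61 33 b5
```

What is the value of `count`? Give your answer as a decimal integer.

`count` follows `offset` (2 bytes), so it starts at byte offset 2 and occupies 2 bytes.
Bytes at offsets 2..3: C5 7B.
Little-endian stores the least-significant byte at the lowest address.
Reassemble most-significant byte first: 7B C5 → 0x7BC5.
0x7BC5 = 31685.

31685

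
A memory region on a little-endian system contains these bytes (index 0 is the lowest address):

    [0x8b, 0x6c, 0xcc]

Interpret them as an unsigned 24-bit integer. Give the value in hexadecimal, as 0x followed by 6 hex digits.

Little-endian stores the least-significant byte at the lowest address.
Reassemble most-significant byte first: CC 6C 8B → 0xCC6C8B.

0xCC6C8B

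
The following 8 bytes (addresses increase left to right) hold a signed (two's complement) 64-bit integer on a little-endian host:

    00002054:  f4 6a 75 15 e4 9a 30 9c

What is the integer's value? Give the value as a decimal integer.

Little-endian stores the least-significant byte at the lowest address.
Reassemble most-significant byte first: 9C 30 9A E4 15 75 6A F4 → 0x9C309AE415756AF4.
Top bit is set, so as a signed 64-bit value this is 0x9C309AE415756AF4 − 2^64 = -7192078300507444492.

-7192078300507444492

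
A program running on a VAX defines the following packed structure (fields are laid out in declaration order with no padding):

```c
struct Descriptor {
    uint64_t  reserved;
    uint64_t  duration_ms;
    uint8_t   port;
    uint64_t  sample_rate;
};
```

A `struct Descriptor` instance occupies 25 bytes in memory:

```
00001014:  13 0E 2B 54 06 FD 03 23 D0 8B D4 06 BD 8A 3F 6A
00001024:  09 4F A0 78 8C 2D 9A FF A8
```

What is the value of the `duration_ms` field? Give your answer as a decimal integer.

`duration_ms` follows `reserved` (8 bytes), so it starts at byte offset 8 and occupies 8 bytes.
Bytes at offsets 8..15: D0 8B D4 06 BD 8A 3F 6A.
Little-endian stores the least-significant byte at the lowest address.
Reassemble most-significant byte first: 6A 3F 8A BD 06 D4 8B D0 → 0x6A3F8ABD06D48BD0.
0x6A3F8ABD06D48BD0 = 7655990436021177296.

7655990436021177296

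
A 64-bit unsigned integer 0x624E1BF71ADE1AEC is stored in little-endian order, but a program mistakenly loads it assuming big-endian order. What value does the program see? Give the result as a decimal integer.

17013154749741747810

Stored little-endian, the bytes at ascending addresses are EC 1A DE 1A F7 1B 4E 62.
Read back as big-endian, the last byte is least significant, giving 0xEC1ADE1AF71B4E62.
0xEC1ADE1AF71B4E62 = 17013154749741747810.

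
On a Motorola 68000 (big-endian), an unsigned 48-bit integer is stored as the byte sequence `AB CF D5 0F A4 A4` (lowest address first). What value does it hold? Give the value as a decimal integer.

Big-endian stores the most-significant byte at the lowest address.
The bytes are already most-significant first: 0xABCFD50FA4A4.
0xABCFD50FA4A4 = 188909121152164.

188909121152164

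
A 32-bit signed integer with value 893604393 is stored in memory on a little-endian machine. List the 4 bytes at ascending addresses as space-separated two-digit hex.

29 52 43 35

893604393 in hexadecimal, padded to 32 bits, is 0x35435229.
Split into bytes (most-significant first): 35 43 52 29.
Little-endian: lowest address holds the least-significant byte.
So at ascending addresses the bytes are 29 52 43 35.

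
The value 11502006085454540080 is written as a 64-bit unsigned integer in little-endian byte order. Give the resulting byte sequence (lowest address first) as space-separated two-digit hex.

11502006085454540080 in hexadecimal, padded to 64 bits, is 0x9F9F55982FE62D30.
Split into bytes (most-significant first): 9F 9F 55 98 2F E6 2D 30.
In little-endian order the low byte comes first in memory.
So at ascending addresses the bytes are 30 2D E6 2F 98 55 9F 9F.

30 2D E6 2F 98 55 9F 9F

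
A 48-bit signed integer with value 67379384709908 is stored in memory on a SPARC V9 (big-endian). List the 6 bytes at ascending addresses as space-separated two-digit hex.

3D 47 FC 4A 73 14

67379384709908 in hexadecimal, padded to 48 bits, is 0x3D47FC4A7314.
Split into bytes (most-significant first): 3D 47 FC 4A 73 14.
In big-endian order the high byte comes first in memory.
So the memory order matches the most-significant-first order: 3D 47 FC 4A 73 14.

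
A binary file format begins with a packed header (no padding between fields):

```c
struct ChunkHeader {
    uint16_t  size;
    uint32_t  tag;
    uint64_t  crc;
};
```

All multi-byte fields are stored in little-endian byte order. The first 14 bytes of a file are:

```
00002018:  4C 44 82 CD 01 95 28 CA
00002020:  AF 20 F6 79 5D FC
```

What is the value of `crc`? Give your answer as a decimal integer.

`crc` follows `size` (2 B), `tag` (4 B), so it starts at offset 2 + 4 = 6 and occupies 8 bytes.
Bytes at offsets 6..13: 28 CA AF 20 F6 79 5D FC.
In little-endian order the low byte comes first in memory.
Reassemble most-significant byte first: FC 5D 79 F6 20 AF CA 28 → 0xFC5D79F620AFCA28.
0xFC5D79F620AFCA28 = 18184824968409238056.

18184824968409238056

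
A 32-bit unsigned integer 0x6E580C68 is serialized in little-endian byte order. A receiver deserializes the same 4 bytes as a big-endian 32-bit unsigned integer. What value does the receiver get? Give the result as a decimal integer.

Stored little-endian, the bytes at ascending addresses are 68 0C 58 6E.
Read back as big-endian, the last byte is least significant, giving 0x680C586E.
0x680C586E = 1745639534.

1745639534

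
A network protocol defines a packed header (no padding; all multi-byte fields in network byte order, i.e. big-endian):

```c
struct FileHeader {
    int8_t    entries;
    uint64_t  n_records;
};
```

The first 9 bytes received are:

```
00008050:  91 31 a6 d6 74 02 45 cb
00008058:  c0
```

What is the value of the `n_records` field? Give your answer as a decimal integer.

3577782747735116736

`n_records` follows `entries` (1 byte), so it starts at byte offset 1 and occupies 8 bytes.
Bytes at offsets 1..8: 31 A6 D6 74 02 45 CB C0.
In big-endian order the high byte comes first in memory.
The bytes are already most-significant first: 0x31A6D6740245CBC0.
0x31A6D6740245CBC0 = 3577782747735116736.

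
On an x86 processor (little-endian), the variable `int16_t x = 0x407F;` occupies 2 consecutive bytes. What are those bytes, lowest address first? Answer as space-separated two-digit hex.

7F 40

Split into bytes (most-significant first): 40 7F.
In little-endian order the low byte comes first in memory.
So at ascending addresses the bytes are 7F 40.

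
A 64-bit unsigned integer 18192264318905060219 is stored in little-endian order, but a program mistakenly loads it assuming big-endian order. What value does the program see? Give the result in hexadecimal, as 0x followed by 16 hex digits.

18192264318905060219 in 64-bit hexadecimal is 0xFC77E802E4598B7B.
Stored little-endian, the bytes at ascending addresses are 7B 8B 59 E4 02 E8 77 FC.
Read back as big-endian, the last byte is least significant, giving 0x7B8B59E402E877FC.

0x7B8B59E402E877FC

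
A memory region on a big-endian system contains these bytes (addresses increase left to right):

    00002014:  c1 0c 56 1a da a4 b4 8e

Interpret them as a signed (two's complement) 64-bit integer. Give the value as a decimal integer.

Big-endian: lowest address holds the most-significant byte.
The bytes are already most-significant first: 0xC10C561ADAA4B48E.
Top bit is set, so as a signed 64-bit value this is 0xC10C561ADAA4B48E − 2^64 = -4536156051331566450.

-4536156051331566450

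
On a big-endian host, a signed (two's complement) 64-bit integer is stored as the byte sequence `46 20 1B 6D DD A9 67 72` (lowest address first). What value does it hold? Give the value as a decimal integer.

5053068940593948530

In big-endian order the high byte comes first in memory.
The bytes are already most-significant first: 0x46201B6DDDA96772.
0x46201B6DDDA96772 = 5053068940593948530.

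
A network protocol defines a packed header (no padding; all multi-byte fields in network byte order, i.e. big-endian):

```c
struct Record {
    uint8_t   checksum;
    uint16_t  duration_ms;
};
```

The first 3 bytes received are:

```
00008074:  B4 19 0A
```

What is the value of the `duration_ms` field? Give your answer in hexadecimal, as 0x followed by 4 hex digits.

`duration_ms` follows `checksum` (1 byte), so it starts at byte offset 1 and occupies 2 bytes.
Bytes at offsets 1..2: 19 0A.
In big-endian order the high byte comes first in memory.
The bytes are already most-significant first: 0x190A.

0x190A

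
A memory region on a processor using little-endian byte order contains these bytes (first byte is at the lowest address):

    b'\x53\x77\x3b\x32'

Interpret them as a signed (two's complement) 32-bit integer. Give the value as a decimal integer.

842757971

Little-endian: lowest address holds the least-significant byte.
Reassemble most-significant byte first: 32 3B 77 53 → 0x323B7753.
0x323B7753 = 842757971.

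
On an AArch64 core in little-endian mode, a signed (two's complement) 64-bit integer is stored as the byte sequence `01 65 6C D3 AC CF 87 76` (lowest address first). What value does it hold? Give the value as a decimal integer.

8541023559519855873

In little-endian order the low byte comes first in memory.
Reassemble most-significant byte first: 76 87 CF AC D3 6C 65 01 → 0x7687CFACD36C6501.
0x7687CFACD36C6501 = 8541023559519855873.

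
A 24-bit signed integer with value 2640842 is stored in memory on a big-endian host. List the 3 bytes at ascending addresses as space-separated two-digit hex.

28 4B CA

2640842 in hexadecimal, padded to 24 bits, is 0x284BCA.
Split into bytes (most-significant first): 28 4B CA.
In big-endian order the high byte comes first in memory.
So the memory order matches the most-significant-first order: 28 4B CA.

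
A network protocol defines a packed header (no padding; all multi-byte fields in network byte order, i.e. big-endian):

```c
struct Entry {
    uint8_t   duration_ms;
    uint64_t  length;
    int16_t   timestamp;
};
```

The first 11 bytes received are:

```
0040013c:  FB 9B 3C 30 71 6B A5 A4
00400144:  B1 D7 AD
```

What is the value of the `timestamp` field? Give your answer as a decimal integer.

-10323

`timestamp` follows `duration_ms` (1 B), `length` (8 B), so it starts at offset 1 + 8 = 9 and occupies 2 bytes.
Bytes at offsets 9..10: D7 AD.
Big-endian: lowest address holds the most-significant byte.
The bytes are already most-significant first: 0xD7AD.
Top bit is set, so as a signed 16-bit value this is 0xD7AD − 2^16 = -10323.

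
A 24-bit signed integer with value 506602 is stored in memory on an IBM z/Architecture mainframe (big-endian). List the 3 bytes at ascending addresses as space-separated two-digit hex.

07 BA EA

506602 in hexadecimal, padded to 24 bits, is 0x07BAEA.
Split into bytes (most-significant first): 07 BA EA.
Big-endian stores the most-significant byte at the lowest address.
So the memory order matches the most-significant-first order: 07 BA EA.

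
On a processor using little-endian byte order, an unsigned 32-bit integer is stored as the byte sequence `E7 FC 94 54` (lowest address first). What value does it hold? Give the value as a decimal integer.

1419050215

In little-endian order the low byte comes first in memory.
Reassemble most-significant byte first: 54 94 FC E7 → 0x5494FCE7.
0x5494FCE7 = 1419050215.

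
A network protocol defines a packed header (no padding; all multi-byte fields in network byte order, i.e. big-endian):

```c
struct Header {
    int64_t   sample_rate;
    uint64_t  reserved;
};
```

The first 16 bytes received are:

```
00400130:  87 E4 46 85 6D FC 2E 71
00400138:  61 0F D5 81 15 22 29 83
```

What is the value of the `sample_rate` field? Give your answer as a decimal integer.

-8654715045009412495

`sample_rate` is the first field, at byte offset 0, occupying 8 bytes.
Bytes at offsets 0..7: 87 E4 46 85 6D FC 2E 71.
Big-endian: lowest address holds the most-significant byte.
The bytes are already most-significant first: 0x87E446856DFC2E71.
Top bit is set, so as a signed 64-bit value this is 0x87E446856DFC2E71 − 2^64 = -8654715045009412495.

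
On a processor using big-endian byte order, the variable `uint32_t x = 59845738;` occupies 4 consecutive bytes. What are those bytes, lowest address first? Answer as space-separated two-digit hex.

03 91 2C 6A

59845738 in hexadecimal, padded to 32 bits, is 0x03912C6A.
Split into bytes (most-significant first): 03 91 2C 6A.
In big-endian order the high byte comes first in memory.
So the memory order matches the most-significant-first order: 03 91 2C 6A.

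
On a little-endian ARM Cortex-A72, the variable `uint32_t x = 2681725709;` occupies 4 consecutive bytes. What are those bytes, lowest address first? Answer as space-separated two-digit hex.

2681725709 in hexadecimal, padded to 32 bits, is 0x9FD7E30D.
Split into bytes (most-significant first): 9F D7 E3 0D.
In little-endian order the low byte comes first in memory.
So at ascending addresses the bytes are 0D E3 D7 9F.

0D E3 D7 9F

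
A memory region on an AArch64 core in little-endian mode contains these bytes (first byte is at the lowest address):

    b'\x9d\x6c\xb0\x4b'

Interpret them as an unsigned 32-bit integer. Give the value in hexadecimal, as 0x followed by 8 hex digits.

0x4BB06C9D

Little-endian: lowest address holds the least-significant byte.
Reassemble most-significant byte first: 4B B0 6C 9D → 0x4BB06C9D.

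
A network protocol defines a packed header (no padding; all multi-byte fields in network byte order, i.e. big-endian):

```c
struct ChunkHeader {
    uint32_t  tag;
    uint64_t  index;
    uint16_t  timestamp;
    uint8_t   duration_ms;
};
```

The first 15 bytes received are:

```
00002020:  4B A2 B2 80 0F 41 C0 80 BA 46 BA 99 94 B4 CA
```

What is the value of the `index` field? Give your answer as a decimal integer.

1099371443168656025

`index` follows `tag` (4 bytes), so it starts at byte offset 4 and occupies 8 bytes.
Bytes at offsets 4..11: 0F 41 C0 80 BA 46 BA 99.
Big-endian stores the most-significant byte at the lowest address.
The bytes are already most-significant first: 0x0F41C080BA46BA99.
0x0F41C080BA46BA99 = 1099371443168656025.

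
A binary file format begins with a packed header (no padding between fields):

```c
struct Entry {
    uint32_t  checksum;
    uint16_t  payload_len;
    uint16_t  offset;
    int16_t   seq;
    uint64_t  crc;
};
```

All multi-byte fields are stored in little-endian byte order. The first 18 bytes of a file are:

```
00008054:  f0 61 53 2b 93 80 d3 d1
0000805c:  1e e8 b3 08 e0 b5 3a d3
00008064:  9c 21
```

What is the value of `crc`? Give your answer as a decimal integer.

2422042948731406515

`crc` follows `checksum` (4 B), `payload_len` (2 B), `offset` (2 B), `seq` (2 B), so it starts at offset 4 + 2 + 2 + 2 = 10 and occupies 8 bytes.
Bytes at offsets 10..17: B3 08 E0 B5 3A D3 9C 21.
Little-endian stores the least-significant byte at the lowest address.
Reassemble most-significant byte first: 21 9C D3 3A B5 E0 08 B3 → 0x219CD33AB5E008B3.
0x219CD33AB5E008B3 = 2422042948731406515.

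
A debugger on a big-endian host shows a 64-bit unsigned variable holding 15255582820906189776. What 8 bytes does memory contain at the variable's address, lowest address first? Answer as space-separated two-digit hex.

15255582820906189776 in hexadecimal, padded to 64 bits, is 0xD3B6B7BF81AA43D0.
Split into bytes (most-significant first): D3 B6 B7 BF 81 AA 43 D0.
In big-endian order the high byte comes first in memory.
So the memory order matches the most-significant-first order: D3 B6 B7 BF 81 AA 43 D0.

D3 B6 B7 BF 81 AA 43 D0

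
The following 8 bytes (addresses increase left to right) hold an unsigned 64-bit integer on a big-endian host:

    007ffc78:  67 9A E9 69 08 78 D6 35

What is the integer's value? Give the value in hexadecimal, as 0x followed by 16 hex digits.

0x679AE9690878D635

Big-endian stores the most-significant byte at the lowest address.
The bytes are already most-significant first: 0x679AE9690878D635.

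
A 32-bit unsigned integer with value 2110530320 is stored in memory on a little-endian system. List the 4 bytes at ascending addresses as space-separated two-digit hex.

10 23 CC 7D

2110530320 in hexadecimal, padded to 32 bits, is 0x7DCC2310.
Split into bytes (most-significant first): 7D CC 23 10.
Little-endian stores the least-significant byte at the lowest address.
So at ascending addresses the bytes are 10 23 CC 7D.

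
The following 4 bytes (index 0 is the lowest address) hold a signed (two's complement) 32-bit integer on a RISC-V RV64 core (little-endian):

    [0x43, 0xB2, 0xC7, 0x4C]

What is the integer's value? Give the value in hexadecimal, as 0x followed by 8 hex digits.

0x4CC7B243

Little-endian: lowest address holds the least-significant byte.
Reassemble most-significant byte first: 4C C7 B2 43 → 0x4CC7B243.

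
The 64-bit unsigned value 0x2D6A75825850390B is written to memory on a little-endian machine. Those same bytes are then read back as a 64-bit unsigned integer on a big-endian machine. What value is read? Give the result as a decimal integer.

808765949165791789

Stored little-endian, the bytes at ascending addresses are 0B 39 50 58 82 75 6A 2D.
Read back as big-endian, the last byte is least significant, giving 0x0B39505882756A2D.
0x0B39505882756A2D = 808765949165791789.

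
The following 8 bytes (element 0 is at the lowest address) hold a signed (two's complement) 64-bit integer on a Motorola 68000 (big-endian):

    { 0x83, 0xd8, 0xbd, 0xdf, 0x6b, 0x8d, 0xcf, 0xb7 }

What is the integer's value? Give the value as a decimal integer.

Big-endian stores the most-significant byte at the lowest address.
The bytes are already most-significant first: 0x83D8BDDF6B8DCFB7.
Top bit is set, so as a signed 64-bit value this is 0x83D8BDDF6B8DCFB7 − 2^64 = -8946191892491677769.

-8946191892491677769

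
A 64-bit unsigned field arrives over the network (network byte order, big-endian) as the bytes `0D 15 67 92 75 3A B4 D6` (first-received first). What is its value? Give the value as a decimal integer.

Big-endian stores the most-significant byte at the lowest address.
The bytes are already most-significant first: 0x0D156792753AB4D6.
0x0D156792753AB4D6 = 942773575733654742.

942773575733654742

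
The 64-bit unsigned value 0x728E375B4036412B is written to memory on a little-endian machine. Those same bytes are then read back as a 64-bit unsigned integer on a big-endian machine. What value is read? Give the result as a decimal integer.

Stored little-endian, the bytes at ascending addresses are 2B 41 36 40 5B 37 8E 72.
Read back as big-endian, the last byte is least significant, giving 0x2B4136405B378E72.
0x2B4136405B378E72 = 3116832067153268338.

3116832067153268338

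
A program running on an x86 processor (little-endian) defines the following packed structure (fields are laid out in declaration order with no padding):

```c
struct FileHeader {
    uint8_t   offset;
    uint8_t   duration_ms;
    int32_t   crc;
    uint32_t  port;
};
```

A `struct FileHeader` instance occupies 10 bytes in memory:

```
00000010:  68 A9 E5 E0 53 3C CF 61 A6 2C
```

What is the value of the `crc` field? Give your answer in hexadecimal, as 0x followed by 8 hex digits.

0x3C53E0E5

`crc` follows `offset` (1 B), `duration_ms` (1 B), so it starts at offset 1 + 1 = 2 and occupies 4 bytes.
Bytes at offsets 2..5: E5 E0 53 3C.
Little-endian stores the least-significant byte at the lowest address.
Reassemble most-significant byte first: 3C 53 E0 E5 → 0x3C53E0E5.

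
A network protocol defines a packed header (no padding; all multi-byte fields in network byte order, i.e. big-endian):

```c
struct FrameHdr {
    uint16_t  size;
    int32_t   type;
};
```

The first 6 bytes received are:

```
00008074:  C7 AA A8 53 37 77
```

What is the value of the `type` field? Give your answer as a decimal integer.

-1470941321

`type` follows `size` (2 bytes), so it starts at byte offset 2 and occupies 4 bytes.
Bytes at offsets 2..5: A8 53 37 77.
Big-endian: lowest address holds the most-significant byte.
The bytes are already most-significant first: 0xA8533777.
Top bit is set, so as a signed 32-bit value this is 0xA8533777 − 2^32 = -1470941321.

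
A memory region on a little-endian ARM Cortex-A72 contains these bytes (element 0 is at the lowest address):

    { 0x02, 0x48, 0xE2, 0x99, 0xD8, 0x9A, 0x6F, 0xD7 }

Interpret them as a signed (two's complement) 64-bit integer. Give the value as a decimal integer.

In little-endian order the low byte comes first in memory.
Reassemble most-significant byte first: D7 6F 9A D8 99 E2 48 02 → 0xD76F9AD899E24802.
Top bit is set, so as a signed 64-bit value this is 0xD76F9AD899E24802 − 2^64 = -2922947378054805502.

-2922947378054805502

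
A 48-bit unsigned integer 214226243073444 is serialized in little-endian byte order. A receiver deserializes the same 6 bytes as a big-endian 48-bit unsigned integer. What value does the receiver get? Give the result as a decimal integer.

181097806681794

214226243073444 in 48-bit hexadecimal is 0xC2D66F1EB5A4.
Stored little-endian, the bytes at ascending addresses are A4 B5 1E 6F D6 C2.
Read back as big-endian, the last byte is least significant, giving 0xA4B51E6FD6C2.
0xA4B51E6FD6C2 = 181097806681794.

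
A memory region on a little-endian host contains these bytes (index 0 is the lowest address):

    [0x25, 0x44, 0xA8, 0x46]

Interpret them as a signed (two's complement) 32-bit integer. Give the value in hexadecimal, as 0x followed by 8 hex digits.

Little-endian: lowest address holds the least-significant byte.
Reassemble most-significant byte first: 46 A8 44 25 → 0x46A84425.

0x46A84425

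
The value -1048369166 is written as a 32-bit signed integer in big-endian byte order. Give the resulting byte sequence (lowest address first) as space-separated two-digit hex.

Two's complement of -1048369166 in 32 bits: 1048369166 = 0x3E7CD80E; invert → 0xC18327F1; add 1 → 0xC18327F2.
Split into bytes (most-significant first): C1 83 27 F2.
Big-endian: lowest address holds the most-significant byte.
So the memory order matches the most-significant-first order: C1 83 27 F2.

C1 83 27 F2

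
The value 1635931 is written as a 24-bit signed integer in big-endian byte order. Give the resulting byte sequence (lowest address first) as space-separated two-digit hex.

18 F6 5B

1635931 in hexadecimal, padded to 24 bits, is 0x18F65B.
Split into bytes (most-significant first): 18 F6 5B.
Big-endian stores the most-significant byte at the lowest address.
So the memory order matches the most-significant-first order: 18 F6 5B.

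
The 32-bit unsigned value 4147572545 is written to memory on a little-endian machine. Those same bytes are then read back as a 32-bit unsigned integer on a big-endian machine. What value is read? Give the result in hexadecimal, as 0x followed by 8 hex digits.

0x41EF36F7

4147572545 in 32-bit hexadecimal is 0xF736EF41.
Stored little-endian, the bytes at ascending addresses are 41 EF 36 F7.
Read back as big-endian, the last byte is least significant, giving 0x41EF36F7.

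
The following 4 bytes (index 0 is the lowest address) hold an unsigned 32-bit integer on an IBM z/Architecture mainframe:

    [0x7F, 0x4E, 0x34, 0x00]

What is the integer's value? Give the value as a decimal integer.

2135831552

Big-endian stores the most-significant byte at the lowest address.
The bytes are already most-significant first: 0x7F4E3400.
0x7F4E3400 = 2135831552.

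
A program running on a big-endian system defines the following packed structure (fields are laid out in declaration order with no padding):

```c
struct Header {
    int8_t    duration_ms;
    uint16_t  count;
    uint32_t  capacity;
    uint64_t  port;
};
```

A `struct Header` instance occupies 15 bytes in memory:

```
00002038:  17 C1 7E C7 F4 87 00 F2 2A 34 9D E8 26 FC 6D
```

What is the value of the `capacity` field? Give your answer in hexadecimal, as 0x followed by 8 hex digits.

`capacity` follows `duration_ms` (1 B), `count` (2 B), so it starts at offset 1 + 2 = 3 and occupies 4 bytes.
Bytes at offsets 3..6: C7 F4 87 00.
Big-endian: lowest address holds the most-significant byte.
The bytes are already most-significant first: 0xC7F48700.

0xC7F48700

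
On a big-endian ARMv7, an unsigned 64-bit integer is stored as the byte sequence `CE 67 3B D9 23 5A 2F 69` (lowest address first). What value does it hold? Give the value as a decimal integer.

Big-endian stores the most-significant byte at the lowest address.
The bytes are already most-significant first: 0xCE673BD9235A2F69.
0xCE673BD9235A2F69 = 14872922098201407337.

14872922098201407337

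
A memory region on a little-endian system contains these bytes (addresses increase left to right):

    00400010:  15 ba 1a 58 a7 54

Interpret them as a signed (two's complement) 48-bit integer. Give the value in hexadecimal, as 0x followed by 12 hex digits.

0x54A7581ABA15

Little-endian: lowest address holds the least-significant byte.
Reassemble most-significant byte first: 54 A7 58 1A BA 15 → 0x54A7581ABA15.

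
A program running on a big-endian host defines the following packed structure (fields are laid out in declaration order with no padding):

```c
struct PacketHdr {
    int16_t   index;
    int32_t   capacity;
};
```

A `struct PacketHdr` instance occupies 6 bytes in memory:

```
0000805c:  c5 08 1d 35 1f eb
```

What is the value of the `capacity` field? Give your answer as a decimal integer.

`capacity` follows `index` (2 bytes), so it starts at byte offset 2 and occupies 4 bytes.
Bytes at offsets 2..5: 1D 35 1F EB.
Big-endian stores the most-significant byte at the lowest address.
The bytes are already most-significant first: 0x1D351FEB.
0x1D351FEB = 490020843.

490020843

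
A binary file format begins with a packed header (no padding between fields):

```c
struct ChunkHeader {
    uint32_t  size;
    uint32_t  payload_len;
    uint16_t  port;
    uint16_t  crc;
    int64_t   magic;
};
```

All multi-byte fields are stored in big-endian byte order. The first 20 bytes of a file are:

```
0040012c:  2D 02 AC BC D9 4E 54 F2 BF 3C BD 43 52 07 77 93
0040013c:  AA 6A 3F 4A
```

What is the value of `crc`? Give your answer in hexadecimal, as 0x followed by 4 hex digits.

`crc` follows `size` (4 B), `payload_len` (4 B), `port` (2 B), so it starts at offset 4 + 4 + 2 = 10 and occupies 2 bytes.
Bytes at offsets 10..11: BD 43.
Big-endian: lowest address holds the most-significant byte.
The bytes are already most-significant first: 0xBD43.

0xBD43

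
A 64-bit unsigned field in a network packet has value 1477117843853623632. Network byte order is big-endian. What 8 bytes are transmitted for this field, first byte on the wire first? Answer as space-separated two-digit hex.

14 7F C6 DA 56 49 41 50

1477117843853623632 in hexadecimal, padded to 64 bits, is 0x147FC6DA56494150.
Split into bytes (most-significant first): 14 7F C6 DA 56 49 41 50.
In big-endian order the high byte comes first in memory.
So the memory order matches the most-significant-first order: 14 7F C6 DA 56 49 41 50.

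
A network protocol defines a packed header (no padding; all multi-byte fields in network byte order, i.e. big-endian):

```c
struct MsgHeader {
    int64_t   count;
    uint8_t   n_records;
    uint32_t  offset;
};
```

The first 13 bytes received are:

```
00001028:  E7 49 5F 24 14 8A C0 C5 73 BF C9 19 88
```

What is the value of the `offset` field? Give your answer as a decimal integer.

`offset` follows `count` (8 B), `n_records` (1 B), so it starts at offset 8 + 1 = 9 and occupies 4 bytes.
Bytes at offsets 9..12: BF C9 19 88.
Big-endian: lowest address holds the most-significant byte.
The bytes are already most-significant first: 0xBFC91988.
0xBFC91988 = 3217627528.

3217627528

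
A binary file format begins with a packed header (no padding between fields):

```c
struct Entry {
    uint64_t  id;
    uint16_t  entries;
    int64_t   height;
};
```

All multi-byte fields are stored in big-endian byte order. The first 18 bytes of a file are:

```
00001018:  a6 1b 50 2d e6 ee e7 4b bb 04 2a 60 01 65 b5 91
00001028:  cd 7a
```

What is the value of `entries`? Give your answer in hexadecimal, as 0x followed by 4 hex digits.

`entries` follows `id` (8 bytes), so it starts at byte offset 8 and occupies 2 bytes.
Bytes at offsets 8..9: BB 04.
Big-endian stores the most-significant byte at the lowest address.
The bytes are already most-significant first: 0xBB04.

0xBB04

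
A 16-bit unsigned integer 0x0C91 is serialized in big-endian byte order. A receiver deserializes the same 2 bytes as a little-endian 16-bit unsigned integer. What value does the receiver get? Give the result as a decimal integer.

Stored big-endian, the bytes at ascending addresses are 0C 91.
Read back as little-endian, the first byte is least significant, giving 0x910C.
0x910C = 37132.

37132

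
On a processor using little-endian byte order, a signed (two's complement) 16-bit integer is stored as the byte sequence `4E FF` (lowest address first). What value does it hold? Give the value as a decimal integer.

-178

Little-endian stores the least-significant byte at the lowest address.
Reassemble most-significant byte first: FF 4E → 0xFF4E.
Top bit is set, so as a signed 16-bit value this is 0xFF4E − 2^16 = -178.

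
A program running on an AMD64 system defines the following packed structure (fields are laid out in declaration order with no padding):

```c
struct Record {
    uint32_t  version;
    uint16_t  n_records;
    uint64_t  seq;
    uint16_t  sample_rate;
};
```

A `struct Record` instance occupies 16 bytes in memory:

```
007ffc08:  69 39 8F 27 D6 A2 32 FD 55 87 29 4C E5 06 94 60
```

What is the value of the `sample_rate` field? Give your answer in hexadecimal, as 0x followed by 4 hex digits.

0x6094

`sample_rate` follows `version` (4 B), `n_records` (2 B), `seq` (8 B), so it starts at offset 4 + 2 + 8 = 14 and occupies 2 bytes.
Bytes at offsets 14..15: 94 60.
Little-endian stores the least-significant byte at the lowest address.
Reassemble most-significant byte first: 60 94 → 0x6094.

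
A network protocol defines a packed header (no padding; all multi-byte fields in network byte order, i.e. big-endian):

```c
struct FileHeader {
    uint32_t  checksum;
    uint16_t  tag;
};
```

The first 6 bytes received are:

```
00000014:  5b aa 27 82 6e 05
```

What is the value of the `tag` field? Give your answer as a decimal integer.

28165

`tag` follows `checksum` (4 bytes), so it starts at byte offset 4 and occupies 2 bytes.
Bytes at offsets 4..5: 6E 05.
Big-endian: lowest address holds the most-significant byte.
The bytes are already most-significant first: 0x6E05.
0x6E05 = 28165.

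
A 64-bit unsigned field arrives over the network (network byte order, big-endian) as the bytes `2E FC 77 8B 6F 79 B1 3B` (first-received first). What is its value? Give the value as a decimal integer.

In big-endian order the high byte comes first in memory.
The bytes are already most-significant first: 0x2EFC778B6F79B13B.
0x2EFC778B6F79B13B = 3385712460630176059.

3385712460630176059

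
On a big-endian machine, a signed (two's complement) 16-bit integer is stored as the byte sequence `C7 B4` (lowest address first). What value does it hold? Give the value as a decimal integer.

Big-endian stores the most-significant byte at the lowest address.
The bytes are already most-significant first: 0xC7B4.
Top bit is set, so as a signed 16-bit value this is 0xC7B4 − 2^16 = -14412.

-14412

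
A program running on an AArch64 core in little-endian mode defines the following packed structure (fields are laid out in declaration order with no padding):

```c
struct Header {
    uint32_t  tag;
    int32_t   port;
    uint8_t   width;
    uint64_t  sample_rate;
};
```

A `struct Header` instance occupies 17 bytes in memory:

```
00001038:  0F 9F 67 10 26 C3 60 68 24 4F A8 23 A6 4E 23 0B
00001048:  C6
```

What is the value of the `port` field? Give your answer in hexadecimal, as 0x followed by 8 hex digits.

0x6860C326

`port` follows `tag` (4 bytes), so it starts at byte offset 4 and occupies 4 bytes.
Bytes at offsets 4..7: 26 C3 60 68.
Little-endian stores the least-significant byte at the lowest address.
Reassemble most-significant byte first: 68 60 C3 26 → 0x6860C326.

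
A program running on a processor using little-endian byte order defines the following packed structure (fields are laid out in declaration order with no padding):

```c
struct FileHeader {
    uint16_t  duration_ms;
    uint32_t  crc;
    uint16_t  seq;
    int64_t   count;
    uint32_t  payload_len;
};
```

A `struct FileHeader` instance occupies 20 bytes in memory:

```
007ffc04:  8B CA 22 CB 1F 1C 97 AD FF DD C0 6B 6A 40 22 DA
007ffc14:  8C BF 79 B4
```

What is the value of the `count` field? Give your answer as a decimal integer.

`count` follows `duration_ms` (2 B), `crc` (4 B), `seq` (2 B), so it starts at offset 2 + 4 + 2 = 8 and occupies 8 bytes.
Bytes at offsets 8..15: FF DD C0 6B 6A 40 22 DA.
Little-endian: lowest address holds the least-significant byte.
Reassemble most-significant byte first: DA 22 40 6A 6B C0 DD FF → 0xDA22406A6BC0DDFF.
Top bit is set, so as a signed 64-bit value this is 0xDA22406A6BC0DDFF − 2^64 = -2728547598414586369.

-2728547598414586369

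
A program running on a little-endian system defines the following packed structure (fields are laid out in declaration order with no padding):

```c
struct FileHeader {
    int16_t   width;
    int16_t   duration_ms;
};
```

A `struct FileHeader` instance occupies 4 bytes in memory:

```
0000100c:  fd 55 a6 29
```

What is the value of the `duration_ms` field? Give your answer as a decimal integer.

`duration_ms` follows `width` (2 bytes), so it starts at byte offset 2 and occupies 2 bytes.
Bytes at offsets 2..3: A6 29.
In little-endian order the low byte comes first in memory.
Reassemble most-significant byte first: 29 A6 → 0x29A6.
0x29A6 = 10662.

10662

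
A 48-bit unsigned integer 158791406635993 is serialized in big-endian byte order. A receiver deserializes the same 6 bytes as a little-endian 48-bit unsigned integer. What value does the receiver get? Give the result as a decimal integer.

158791406635993 in 48-bit hexadecimal is 0x906B8162CBD9.
Stored big-endian, the bytes at ascending addresses are 90 6B 81 62 CB D9.
Read back as little-endian, the first byte is least significant, giving 0xD9CB62816B90.
0xD9CB62816B90 = 239467554237328.

239467554237328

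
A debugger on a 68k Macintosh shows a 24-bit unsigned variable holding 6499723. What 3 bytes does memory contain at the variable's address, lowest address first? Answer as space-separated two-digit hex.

6499723 in hexadecimal, padded to 24 bits, is 0x632D8B.
Split into bytes (most-significant first): 63 2D 8B.
In big-endian order the high byte comes first in memory.
So the memory order matches the most-significant-first order: 63 2D 8B.

63 2D 8B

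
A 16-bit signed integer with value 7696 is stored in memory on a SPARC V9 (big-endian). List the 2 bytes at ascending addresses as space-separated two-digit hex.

7696 in hexadecimal, padded to 16 bits, is 0x1E10.
Split into bytes (most-significant first): 1E 10.
In big-endian order the high byte comes first in memory.
So the memory order matches the most-significant-first order: 1E 10.

1E 10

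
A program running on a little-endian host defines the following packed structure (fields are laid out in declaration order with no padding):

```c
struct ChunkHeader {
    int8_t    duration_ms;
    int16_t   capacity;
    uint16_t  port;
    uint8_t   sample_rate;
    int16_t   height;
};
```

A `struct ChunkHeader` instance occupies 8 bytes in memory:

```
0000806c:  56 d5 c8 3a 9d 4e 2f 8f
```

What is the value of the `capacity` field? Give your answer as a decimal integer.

`capacity` follows `duration_ms` (1 byte), so it starts at byte offset 1 and occupies 2 bytes.
Bytes at offsets 1..2: D5 C8.
Little-endian stores the least-significant byte at the lowest address.
Reassemble most-significant byte first: C8 D5 → 0xC8D5.
Top bit is set, so as a signed 16-bit value this is 0xC8D5 − 2^16 = -14123.

-14123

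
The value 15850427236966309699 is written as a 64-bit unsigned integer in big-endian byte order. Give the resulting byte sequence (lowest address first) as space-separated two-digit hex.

DB F8 07 97 C5 8D 9F 43

15850427236966309699 in hexadecimal, padded to 64 bits, is 0xDBF80797C58D9F43.
Split into bytes (most-significant first): DB F8 07 97 C5 8D 9F 43.
Big-endian: lowest address holds the most-significant byte.
So the memory order matches the most-significant-first order: DB F8 07 97 C5 8D 9F 43.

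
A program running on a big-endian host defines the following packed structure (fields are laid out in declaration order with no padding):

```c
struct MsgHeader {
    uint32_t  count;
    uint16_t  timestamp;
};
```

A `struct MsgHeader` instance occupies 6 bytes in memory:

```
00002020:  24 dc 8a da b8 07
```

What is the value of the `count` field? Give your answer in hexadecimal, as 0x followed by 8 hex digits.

`count` is the first field, at byte offset 0, occupying 4 bytes.
Bytes at offsets 0..3: 24 DC 8A DA.
In big-endian order the high byte comes first in memory.
The bytes are already most-significant first: 0x24DC8ADA.

0x24DC8ADA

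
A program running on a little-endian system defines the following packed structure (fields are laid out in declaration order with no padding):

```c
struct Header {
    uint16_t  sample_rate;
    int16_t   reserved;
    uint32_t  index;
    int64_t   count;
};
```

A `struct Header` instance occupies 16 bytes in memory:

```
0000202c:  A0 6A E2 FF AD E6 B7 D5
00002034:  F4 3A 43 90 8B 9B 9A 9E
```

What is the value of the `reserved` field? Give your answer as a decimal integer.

-30

`reserved` follows `sample_rate` (2 bytes), so it starts at byte offset 2 and occupies 2 bytes.
Bytes at offsets 2..3: E2 FF.
Little-endian stores the least-significant byte at the lowest address.
Reassemble most-significant byte first: FF E2 → 0xFFE2.
Top bit is set, so as a signed 16-bit value this is 0xFFE2 − 2^16 = -30.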